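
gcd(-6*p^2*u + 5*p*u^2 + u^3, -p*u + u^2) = p*u - u^2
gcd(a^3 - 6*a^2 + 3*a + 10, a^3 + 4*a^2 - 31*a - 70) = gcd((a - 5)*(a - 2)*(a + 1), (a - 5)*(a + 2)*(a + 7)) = a - 5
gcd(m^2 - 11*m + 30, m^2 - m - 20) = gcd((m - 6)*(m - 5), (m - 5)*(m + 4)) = m - 5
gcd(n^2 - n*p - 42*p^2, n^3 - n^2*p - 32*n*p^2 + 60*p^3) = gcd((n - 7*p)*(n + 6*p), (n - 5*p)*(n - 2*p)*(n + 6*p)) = n + 6*p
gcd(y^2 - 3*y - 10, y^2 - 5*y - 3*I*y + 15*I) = y - 5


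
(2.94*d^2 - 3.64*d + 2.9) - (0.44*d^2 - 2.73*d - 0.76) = 2.5*d^2 - 0.91*d + 3.66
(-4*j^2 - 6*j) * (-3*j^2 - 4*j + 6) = 12*j^4 + 34*j^3 - 36*j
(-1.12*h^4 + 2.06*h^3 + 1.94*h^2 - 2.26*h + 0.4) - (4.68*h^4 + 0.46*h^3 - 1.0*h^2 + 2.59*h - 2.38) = -5.8*h^4 + 1.6*h^3 + 2.94*h^2 - 4.85*h + 2.78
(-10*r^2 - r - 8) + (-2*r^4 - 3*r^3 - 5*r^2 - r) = -2*r^4 - 3*r^3 - 15*r^2 - 2*r - 8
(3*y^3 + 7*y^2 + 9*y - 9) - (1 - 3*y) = 3*y^3 + 7*y^2 + 12*y - 10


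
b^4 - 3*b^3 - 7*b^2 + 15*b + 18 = (b - 3)^2*(b + 1)*(b + 2)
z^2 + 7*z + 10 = (z + 2)*(z + 5)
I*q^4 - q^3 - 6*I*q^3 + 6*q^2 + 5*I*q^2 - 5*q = q*(q - 5)*(q + I)*(I*q - I)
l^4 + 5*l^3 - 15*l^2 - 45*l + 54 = (l - 3)*(l - 1)*(l + 3)*(l + 6)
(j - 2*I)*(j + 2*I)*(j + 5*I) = j^3 + 5*I*j^2 + 4*j + 20*I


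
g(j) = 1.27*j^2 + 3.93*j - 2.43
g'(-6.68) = -13.04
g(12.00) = 227.61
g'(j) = 2.54*j + 3.93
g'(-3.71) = -5.49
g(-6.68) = 27.99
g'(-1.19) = 0.91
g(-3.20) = -2.00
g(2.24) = 12.75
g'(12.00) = 34.41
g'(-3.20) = -4.20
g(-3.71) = 0.47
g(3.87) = 31.80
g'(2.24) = 9.62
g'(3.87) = 13.76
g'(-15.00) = -34.17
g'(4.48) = 15.31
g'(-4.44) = -7.35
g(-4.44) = 5.16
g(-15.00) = 224.37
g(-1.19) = -5.31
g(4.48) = 40.67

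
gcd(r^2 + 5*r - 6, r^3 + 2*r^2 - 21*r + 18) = r^2 + 5*r - 6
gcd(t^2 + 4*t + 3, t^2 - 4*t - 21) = t + 3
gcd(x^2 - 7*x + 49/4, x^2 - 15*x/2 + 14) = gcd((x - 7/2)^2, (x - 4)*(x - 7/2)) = x - 7/2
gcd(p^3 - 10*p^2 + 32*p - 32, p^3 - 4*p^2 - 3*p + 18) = 1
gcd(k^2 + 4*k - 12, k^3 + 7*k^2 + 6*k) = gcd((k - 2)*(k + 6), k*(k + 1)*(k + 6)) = k + 6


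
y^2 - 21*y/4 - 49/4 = (y - 7)*(y + 7/4)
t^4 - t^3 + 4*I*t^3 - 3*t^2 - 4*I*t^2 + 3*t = t*(t + 3*I)*(-I*t + 1)*(I*t - I)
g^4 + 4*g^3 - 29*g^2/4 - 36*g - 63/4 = (g - 3)*(g + 1/2)*(g + 3)*(g + 7/2)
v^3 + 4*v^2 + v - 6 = (v - 1)*(v + 2)*(v + 3)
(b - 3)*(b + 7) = b^2 + 4*b - 21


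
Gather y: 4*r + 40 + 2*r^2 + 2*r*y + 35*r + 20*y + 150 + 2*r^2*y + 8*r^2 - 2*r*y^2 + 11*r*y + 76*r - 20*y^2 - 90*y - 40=10*r^2 + 115*r + y^2*(-2*r - 20) + y*(2*r^2 + 13*r - 70) + 150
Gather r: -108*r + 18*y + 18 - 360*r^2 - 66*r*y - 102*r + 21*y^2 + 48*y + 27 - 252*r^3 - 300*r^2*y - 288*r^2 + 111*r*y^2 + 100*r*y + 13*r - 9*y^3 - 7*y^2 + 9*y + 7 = -252*r^3 + r^2*(-300*y - 648) + r*(111*y^2 + 34*y - 197) - 9*y^3 + 14*y^2 + 75*y + 52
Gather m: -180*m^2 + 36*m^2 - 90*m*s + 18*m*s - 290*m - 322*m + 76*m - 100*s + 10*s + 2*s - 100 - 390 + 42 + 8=-144*m^2 + m*(-72*s - 536) - 88*s - 440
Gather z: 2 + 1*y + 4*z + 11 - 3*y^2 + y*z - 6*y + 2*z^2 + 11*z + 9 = -3*y^2 - 5*y + 2*z^2 + z*(y + 15) + 22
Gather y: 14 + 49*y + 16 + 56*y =105*y + 30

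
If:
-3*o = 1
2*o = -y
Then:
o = -1/3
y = 2/3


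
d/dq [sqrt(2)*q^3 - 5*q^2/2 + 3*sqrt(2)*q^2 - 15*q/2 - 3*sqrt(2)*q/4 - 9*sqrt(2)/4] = 3*sqrt(2)*q^2 - 5*q + 6*sqrt(2)*q - 15/2 - 3*sqrt(2)/4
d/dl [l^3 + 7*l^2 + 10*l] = 3*l^2 + 14*l + 10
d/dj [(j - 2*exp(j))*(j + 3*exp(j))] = j*exp(j) + 2*j - 12*exp(2*j) + exp(j)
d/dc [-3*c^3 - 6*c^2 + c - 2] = -9*c^2 - 12*c + 1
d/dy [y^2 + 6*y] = 2*y + 6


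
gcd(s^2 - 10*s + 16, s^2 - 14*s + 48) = s - 8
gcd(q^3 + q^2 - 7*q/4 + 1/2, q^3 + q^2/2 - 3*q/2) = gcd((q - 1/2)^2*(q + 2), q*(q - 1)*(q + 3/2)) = 1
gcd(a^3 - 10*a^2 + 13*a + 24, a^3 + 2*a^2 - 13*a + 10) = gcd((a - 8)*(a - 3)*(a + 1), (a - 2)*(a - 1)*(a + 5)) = 1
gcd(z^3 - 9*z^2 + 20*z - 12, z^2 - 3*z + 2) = z^2 - 3*z + 2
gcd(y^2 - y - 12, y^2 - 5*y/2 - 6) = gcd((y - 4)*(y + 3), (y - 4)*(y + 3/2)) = y - 4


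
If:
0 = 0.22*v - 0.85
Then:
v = 3.86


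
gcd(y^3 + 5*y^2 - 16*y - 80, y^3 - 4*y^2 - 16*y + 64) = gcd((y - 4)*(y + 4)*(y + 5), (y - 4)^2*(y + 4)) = y^2 - 16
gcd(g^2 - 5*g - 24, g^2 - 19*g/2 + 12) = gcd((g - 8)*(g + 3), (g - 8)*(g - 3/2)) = g - 8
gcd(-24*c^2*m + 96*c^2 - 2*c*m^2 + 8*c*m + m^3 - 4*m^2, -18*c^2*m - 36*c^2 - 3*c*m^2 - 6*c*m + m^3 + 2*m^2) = 6*c - m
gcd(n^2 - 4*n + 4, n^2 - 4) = n - 2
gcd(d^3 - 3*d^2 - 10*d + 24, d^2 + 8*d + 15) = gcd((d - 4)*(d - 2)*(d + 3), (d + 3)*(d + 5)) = d + 3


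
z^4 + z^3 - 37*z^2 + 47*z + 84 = (z - 4)*(z - 3)*(z + 1)*(z + 7)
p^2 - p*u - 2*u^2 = (p - 2*u)*(p + u)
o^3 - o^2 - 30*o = o*(o - 6)*(o + 5)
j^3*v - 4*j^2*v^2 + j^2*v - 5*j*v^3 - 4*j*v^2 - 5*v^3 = (j - 5*v)*(j + v)*(j*v + v)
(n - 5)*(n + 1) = n^2 - 4*n - 5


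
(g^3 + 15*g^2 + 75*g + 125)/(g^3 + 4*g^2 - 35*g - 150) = (g + 5)/(g - 6)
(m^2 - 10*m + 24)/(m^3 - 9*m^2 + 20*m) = (m - 6)/(m*(m - 5))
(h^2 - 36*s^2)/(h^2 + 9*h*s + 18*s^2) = (h - 6*s)/(h + 3*s)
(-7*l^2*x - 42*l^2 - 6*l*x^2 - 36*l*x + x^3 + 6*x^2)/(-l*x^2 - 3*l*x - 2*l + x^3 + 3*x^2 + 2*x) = (7*l^2*x + 42*l^2 + 6*l*x^2 + 36*l*x - x^3 - 6*x^2)/(l*x^2 + 3*l*x + 2*l - x^3 - 3*x^2 - 2*x)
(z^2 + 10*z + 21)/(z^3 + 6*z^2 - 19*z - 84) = 1/(z - 4)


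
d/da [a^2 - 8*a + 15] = 2*a - 8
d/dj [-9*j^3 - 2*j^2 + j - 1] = -27*j^2 - 4*j + 1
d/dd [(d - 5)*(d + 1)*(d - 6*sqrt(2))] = 3*d^2 - 12*sqrt(2)*d - 8*d - 5 + 24*sqrt(2)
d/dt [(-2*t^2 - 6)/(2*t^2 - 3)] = 36*t/(2*t^2 - 3)^2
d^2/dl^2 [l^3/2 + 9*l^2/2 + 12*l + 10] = 3*l + 9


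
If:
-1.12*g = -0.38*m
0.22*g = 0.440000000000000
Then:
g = 2.00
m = 5.89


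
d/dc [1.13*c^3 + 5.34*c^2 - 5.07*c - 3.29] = 3.39*c^2 + 10.68*c - 5.07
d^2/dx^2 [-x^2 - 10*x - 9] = -2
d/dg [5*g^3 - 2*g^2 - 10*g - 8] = 15*g^2 - 4*g - 10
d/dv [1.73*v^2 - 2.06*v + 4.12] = 3.46*v - 2.06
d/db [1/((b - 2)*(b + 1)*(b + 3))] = (-(b - 2)*(b + 1) - (b - 2)*(b + 3) - (b + 1)*(b + 3))/((b - 2)^2*(b + 1)^2*(b + 3)^2)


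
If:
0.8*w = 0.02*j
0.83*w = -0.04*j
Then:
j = 0.00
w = 0.00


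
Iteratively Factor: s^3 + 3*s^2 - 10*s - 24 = (s + 2)*(s^2 + s - 12) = (s - 3)*(s + 2)*(s + 4)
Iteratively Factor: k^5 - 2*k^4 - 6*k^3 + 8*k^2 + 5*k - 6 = (k + 2)*(k^4 - 4*k^3 + 2*k^2 + 4*k - 3) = (k - 3)*(k + 2)*(k^3 - k^2 - k + 1) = (k - 3)*(k - 1)*(k + 2)*(k^2 - 1) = (k - 3)*(k - 1)*(k + 1)*(k + 2)*(k - 1)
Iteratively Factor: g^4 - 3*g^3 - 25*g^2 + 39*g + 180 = (g + 3)*(g^3 - 6*g^2 - 7*g + 60) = (g - 4)*(g + 3)*(g^2 - 2*g - 15) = (g - 5)*(g - 4)*(g + 3)*(g + 3)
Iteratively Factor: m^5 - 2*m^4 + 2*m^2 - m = (m - 1)*(m^4 - m^3 - m^2 + m) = (m - 1)*(m + 1)*(m^3 - 2*m^2 + m) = (m - 1)^2*(m + 1)*(m^2 - m) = (m - 1)^3*(m + 1)*(m)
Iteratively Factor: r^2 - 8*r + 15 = (r - 5)*(r - 3)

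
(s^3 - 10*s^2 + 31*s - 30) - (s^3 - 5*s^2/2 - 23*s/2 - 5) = -15*s^2/2 + 85*s/2 - 25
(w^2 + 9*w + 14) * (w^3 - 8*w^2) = w^5 + w^4 - 58*w^3 - 112*w^2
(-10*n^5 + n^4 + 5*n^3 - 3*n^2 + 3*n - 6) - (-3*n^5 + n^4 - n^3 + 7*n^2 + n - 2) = -7*n^5 + 6*n^3 - 10*n^2 + 2*n - 4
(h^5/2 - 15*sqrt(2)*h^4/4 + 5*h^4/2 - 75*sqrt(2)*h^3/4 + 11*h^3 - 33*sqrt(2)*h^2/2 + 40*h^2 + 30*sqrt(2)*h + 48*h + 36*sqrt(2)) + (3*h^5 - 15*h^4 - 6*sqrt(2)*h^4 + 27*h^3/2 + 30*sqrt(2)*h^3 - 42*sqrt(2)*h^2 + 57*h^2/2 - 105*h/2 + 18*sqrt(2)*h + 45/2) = 7*h^5/2 - 39*sqrt(2)*h^4/4 - 25*h^4/2 + 45*sqrt(2)*h^3/4 + 49*h^3/2 - 117*sqrt(2)*h^2/2 + 137*h^2/2 - 9*h/2 + 48*sqrt(2)*h + 45/2 + 36*sqrt(2)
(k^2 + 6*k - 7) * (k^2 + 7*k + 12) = k^4 + 13*k^3 + 47*k^2 + 23*k - 84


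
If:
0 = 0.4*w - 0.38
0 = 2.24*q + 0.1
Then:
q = -0.04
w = 0.95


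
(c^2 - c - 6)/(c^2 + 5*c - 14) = (c^2 - c - 6)/(c^2 + 5*c - 14)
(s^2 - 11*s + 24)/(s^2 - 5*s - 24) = (s - 3)/(s + 3)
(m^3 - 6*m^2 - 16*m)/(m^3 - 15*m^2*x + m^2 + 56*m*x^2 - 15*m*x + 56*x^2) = m*(m^2 - 6*m - 16)/(m^3 - 15*m^2*x + m^2 + 56*m*x^2 - 15*m*x + 56*x^2)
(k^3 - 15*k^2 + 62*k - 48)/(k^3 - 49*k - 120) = (k^2 - 7*k + 6)/(k^2 + 8*k + 15)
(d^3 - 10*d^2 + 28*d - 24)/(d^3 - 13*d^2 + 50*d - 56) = (d^2 - 8*d + 12)/(d^2 - 11*d + 28)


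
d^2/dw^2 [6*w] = 0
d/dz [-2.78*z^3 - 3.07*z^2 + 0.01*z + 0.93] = -8.34*z^2 - 6.14*z + 0.01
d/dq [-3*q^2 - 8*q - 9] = -6*q - 8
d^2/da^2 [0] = 0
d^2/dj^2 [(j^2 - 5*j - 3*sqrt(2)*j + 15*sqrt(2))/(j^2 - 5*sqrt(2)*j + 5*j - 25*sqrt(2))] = 4*(-5*j^3 + sqrt(2)*j^3 + 60*sqrt(2)*j^2 - 450*j - 75*sqrt(2)*j + 500 + 625*sqrt(2))/(j^6 - 15*sqrt(2)*j^5 + 15*j^5 - 225*sqrt(2)*j^4 + 225*j^4 - 1375*sqrt(2)*j^3 + 2375*j^3 - 5625*sqrt(2)*j^2 + 11250*j^2 - 18750*sqrt(2)*j + 18750*j - 31250*sqrt(2))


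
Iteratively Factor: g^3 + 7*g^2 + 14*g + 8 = (g + 1)*(g^2 + 6*g + 8) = (g + 1)*(g + 2)*(g + 4)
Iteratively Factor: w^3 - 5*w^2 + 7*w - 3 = (w - 3)*(w^2 - 2*w + 1) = (w - 3)*(w - 1)*(w - 1)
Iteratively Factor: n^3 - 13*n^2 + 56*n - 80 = (n - 5)*(n^2 - 8*n + 16) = (n - 5)*(n - 4)*(n - 4)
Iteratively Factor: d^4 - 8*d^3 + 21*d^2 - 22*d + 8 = (d - 1)*(d^3 - 7*d^2 + 14*d - 8) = (d - 4)*(d - 1)*(d^2 - 3*d + 2) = (d - 4)*(d - 2)*(d - 1)*(d - 1)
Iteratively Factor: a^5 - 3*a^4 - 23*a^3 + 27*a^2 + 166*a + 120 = (a + 1)*(a^4 - 4*a^3 - 19*a^2 + 46*a + 120) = (a + 1)*(a + 2)*(a^3 - 6*a^2 - 7*a + 60) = (a + 1)*(a + 2)*(a + 3)*(a^2 - 9*a + 20) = (a - 5)*(a + 1)*(a + 2)*(a + 3)*(a - 4)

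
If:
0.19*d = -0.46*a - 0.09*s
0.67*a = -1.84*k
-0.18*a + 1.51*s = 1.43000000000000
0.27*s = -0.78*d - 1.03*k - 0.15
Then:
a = 0.02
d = -0.51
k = -0.01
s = 0.95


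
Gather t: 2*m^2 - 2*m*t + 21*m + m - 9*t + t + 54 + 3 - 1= 2*m^2 + 22*m + t*(-2*m - 8) + 56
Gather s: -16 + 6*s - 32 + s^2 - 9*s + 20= s^2 - 3*s - 28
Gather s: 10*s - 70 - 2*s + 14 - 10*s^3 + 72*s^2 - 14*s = -10*s^3 + 72*s^2 - 6*s - 56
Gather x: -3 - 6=-9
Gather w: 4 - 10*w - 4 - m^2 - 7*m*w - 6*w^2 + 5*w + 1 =-m^2 - 6*w^2 + w*(-7*m - 5) + 1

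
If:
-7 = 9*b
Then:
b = -7/9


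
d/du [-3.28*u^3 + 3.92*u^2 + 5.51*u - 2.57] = -9.84*u^2 + 7.84*u + 5.51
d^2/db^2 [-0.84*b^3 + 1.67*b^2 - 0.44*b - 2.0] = 3.34 - 5.04*b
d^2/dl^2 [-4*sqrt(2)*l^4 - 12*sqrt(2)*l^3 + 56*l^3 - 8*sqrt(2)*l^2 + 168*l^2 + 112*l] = -48*sqrt(2)*l^2 - 72*sqrt(2)*l + 336*l - 16*sqrt(2) + 336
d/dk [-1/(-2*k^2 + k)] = (1 - 4*k)/(k^2*(2*k - 1)^2)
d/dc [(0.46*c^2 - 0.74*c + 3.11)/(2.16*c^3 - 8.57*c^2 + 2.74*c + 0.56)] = (-0.9936*c^4 + 3.1968*c^3 - 25.2342*c^2 + 53.8206*c - 8.9358)/(4.6656*c^6 - 37.0224*c^5 + 85.2817*c^4 - 44.5444*c^3 - 2.0908*c^2 + 3.0688*c + 0.3136)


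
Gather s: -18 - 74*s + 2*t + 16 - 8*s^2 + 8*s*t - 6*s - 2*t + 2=-8*s^2 + s*(8*t - 80)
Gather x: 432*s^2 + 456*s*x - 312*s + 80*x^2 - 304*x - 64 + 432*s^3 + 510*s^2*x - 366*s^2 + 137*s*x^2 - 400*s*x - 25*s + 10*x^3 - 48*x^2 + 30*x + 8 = 432*s^3 + 66*s^2 - 337*s + 10*x^3 + x^2*(137*s + 32) + x*(510*s^2 + 56*s - 274) - 56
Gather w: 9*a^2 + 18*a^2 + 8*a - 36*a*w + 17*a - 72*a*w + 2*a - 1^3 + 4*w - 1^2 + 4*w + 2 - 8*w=27*a^2 - 108*a*w + 27*a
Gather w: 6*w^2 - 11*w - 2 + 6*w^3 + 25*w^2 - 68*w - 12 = 6*w^3 + 31*w^2 - 79*w - 14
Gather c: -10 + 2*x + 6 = 2*x - 4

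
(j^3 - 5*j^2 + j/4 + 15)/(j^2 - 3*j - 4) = (j^2 - j - 15/4)/(j + 1)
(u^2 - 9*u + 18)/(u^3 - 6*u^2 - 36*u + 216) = (u - 3)/(u^2 - 36)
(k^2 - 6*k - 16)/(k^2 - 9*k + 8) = (k + 2)/(k - 1)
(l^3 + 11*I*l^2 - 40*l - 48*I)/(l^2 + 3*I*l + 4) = (l^2 + 7*I*l - 12)/(l - I)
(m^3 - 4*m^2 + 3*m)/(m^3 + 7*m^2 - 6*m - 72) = m*(m - 1)/(m^2 + 10*m + 24)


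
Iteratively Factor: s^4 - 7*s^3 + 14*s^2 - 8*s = (s - 1)*(s^3 - 6*s^2 + 8*s) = s*(s - 1)*(s^2 - 6*s + 8) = s*(s - 4)*(s - 1)*(s - 2)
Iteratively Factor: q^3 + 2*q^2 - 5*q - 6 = (q - 2)*(q^2 + 4*q + 3) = (q - 2)*(q + 1)*(q + 3)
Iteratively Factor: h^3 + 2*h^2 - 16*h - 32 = (h + 2)*(h^2 - 16) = (h - 4)*(h + 2)*(h + 4)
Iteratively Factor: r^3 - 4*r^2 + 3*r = (r - 3)*(r^2 - r) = r*(r - 3)*(r - 1)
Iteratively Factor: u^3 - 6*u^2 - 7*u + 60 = (u - 4)*(u^2 - 2*u - 15) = (u - 4)*(u + 3)*(u - 5)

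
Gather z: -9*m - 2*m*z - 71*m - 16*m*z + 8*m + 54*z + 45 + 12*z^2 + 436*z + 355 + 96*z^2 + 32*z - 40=-72*m + 108*z^2 + z*(522 - 18*m) + 360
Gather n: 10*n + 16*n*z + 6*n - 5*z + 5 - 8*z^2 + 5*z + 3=n*(16*z + 16) - 8*z^2 + 8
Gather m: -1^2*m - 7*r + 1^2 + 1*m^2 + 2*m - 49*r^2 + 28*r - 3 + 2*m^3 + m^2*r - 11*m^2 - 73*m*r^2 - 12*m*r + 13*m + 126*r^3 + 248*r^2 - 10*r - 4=2*m^3 + m^2*(r - 10) + m*(-73*r^2 - 12*r + 14) + 126*r^3 + 199*r^2 + 11*r - 6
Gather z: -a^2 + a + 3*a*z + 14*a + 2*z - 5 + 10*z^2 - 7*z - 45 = -a^2 + 15*a + 10*z^2 + z*(3*a - 5) - 50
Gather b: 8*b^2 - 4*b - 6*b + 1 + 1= 8*b^2 - 10*b + 2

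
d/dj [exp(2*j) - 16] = 2*exp(2*j)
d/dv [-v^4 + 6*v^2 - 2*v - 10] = -4*v^3 + 12*v - 2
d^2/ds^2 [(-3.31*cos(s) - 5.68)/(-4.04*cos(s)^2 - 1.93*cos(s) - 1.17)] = (-2.43965608415868*(1 - cos(s)^2)^2 - 0.382012482594404*cos(s)^5 + 0.488322587940252*cos(s)^3 - 0.283452986085969*cos(s)^2 + 1.27385311552665*cos(s) + 2.25347262839294)/(0.775431861804223*cos(s)^2 + 0.370441458733205*cos(s) + 0.224568138195777)^3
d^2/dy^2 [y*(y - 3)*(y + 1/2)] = 6*y - 5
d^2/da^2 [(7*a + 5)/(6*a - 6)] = 4/(a - 1)^3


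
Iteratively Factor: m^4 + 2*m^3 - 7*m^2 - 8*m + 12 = (m - 2)*(m^3 + 4*m^2 + m - 6) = (m - 2)*(m + 3)*(m^2 + m - 2) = (m - 2)*(m + 2)*(m + 3)*(m - 1)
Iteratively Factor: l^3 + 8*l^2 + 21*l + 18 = (l + 3)*(l^2 + 5*l + 6) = (l + 2)*(l + 3)*(l + 3)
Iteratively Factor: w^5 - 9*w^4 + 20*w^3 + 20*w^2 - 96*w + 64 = (w + 2)*(w^4 - 11*w^3 + 42*w^2 - 64*w + 32) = (w - 4)*(w + 2)*(w^3 - 7*w^2 + 14*w - 8) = (w - 4)*(w - 2)*(w + 2)*(w^2 - 5*w + 4) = (w - 4)^2*(w - 2)*(w + 2)*(w - 1)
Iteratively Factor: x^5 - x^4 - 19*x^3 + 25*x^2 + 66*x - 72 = (x + 4)*(x^4 - 5*x^3 + x^2 + 21*x - 18) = (x + 2)*(x + 4)*(x^3 - 7*x^2 + 15*x - 9) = (x - 3)*(x + 2)*(x + 4)*(x^2 - 4*x + 3) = (x - 3)*(x - 1)*(x + 2)*(x + 4)*(x - 3)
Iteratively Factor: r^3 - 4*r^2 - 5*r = (r + 1)*(r^2 - 5*r) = r*(r + 1)*(r - 5)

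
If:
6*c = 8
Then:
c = 4/3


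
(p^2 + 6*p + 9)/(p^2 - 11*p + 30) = (p^2 + 6*p + 9)/(p^2 - 11*p + 30)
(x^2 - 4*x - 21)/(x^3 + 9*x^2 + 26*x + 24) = (x - 7)/(x^2 + 6*x + 8)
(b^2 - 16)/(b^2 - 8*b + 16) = (b + 4)/(b - 4)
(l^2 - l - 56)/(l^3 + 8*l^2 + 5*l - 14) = (l - 8)/(l^2 + l - 2)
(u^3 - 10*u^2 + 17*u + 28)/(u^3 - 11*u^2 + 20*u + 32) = (u - 7)/(u - 8)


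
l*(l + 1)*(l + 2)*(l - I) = l^4 + 3*l^3 - I*l^3 + 2*l^2 - 3*I*l^2 - 2*I*l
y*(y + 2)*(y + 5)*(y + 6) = y^4 + 13*y^3 + 52*y^2 + 60*y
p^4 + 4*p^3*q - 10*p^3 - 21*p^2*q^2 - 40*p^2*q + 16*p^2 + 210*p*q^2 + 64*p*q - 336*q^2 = (p - 8)*(p - 2)*(p - 3*q)*(p + 7*q)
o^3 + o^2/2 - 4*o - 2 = (o - 2)*(o + 1/2)*(o + 2)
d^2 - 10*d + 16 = (d - 8)*(d - 2)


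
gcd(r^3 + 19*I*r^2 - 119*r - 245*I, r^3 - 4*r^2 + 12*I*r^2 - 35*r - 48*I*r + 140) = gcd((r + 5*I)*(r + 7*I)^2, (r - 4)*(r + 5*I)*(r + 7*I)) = r^2 + 12*I*r - 35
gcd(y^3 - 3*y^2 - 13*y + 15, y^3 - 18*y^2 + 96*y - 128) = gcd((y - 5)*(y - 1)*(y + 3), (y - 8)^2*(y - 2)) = 1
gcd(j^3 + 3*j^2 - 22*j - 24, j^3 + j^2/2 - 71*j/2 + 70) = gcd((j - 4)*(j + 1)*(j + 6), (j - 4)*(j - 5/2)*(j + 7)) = j - 4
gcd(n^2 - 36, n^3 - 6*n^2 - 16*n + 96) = n - 6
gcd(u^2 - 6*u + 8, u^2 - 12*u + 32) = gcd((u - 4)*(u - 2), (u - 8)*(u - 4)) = u - 4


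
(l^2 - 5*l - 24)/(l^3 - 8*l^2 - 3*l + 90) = (l - 8)/(l^2 - 11*l + 30)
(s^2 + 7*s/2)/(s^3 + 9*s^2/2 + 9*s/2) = (2*s + 7)/(2*s^2 + 9*s + 9)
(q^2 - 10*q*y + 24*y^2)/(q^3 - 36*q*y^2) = (q - 4*y)/(q*(q + 6*y))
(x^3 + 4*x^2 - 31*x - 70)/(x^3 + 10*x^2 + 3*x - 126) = (x^2 - 3*x - 10)/(x^2 + 3*x - 18)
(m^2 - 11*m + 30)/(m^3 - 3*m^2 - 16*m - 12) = (m - 5)/(m^2 + 3*m + 2)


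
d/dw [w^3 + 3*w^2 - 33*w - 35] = 3*w^2 + 6*w - 33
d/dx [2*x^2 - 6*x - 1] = 4*x - 6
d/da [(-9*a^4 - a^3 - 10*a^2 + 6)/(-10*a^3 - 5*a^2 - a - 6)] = 2*(45*a^6 + 45*a^5 - 34*a^4 + 109*a^3 + 104*a^2 + 90*a + 3)/(100*a^6 + 100*a^5 + 45*a^4 + 130*a^3 + 61*a^2 + 12*a + 36)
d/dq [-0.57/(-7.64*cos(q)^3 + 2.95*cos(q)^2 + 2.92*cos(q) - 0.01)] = (13.0644*cos(q)^2 - 3.363*cos(q) - 1.6644)*sin(q)/(7.64*cos(q)^3 - 2.95*cos(q)^2 - 2.92*cos(q) + 0.01)^2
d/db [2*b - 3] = 2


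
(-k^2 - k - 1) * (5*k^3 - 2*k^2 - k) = -5*k^5 - 3*k^4 - 2*k^3 + 3*k^2 + k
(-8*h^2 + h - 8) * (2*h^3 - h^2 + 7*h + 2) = -16*h^5 + 10*h^4 - 73*h^3 - h^2 - 54*h - 16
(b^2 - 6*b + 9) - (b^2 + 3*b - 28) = 37 - 9*b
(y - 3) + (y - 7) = 2*y - 10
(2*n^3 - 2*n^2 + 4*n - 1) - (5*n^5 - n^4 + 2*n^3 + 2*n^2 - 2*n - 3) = -5*n^5 + n^4 - 4*n^2 + 6*n + 2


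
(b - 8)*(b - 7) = b^2 - 15*b + 56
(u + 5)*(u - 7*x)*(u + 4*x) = u^3 - 3*u^2*x + 5*u^2 - 28*u*x^2 - 15*u*x - 140*x^2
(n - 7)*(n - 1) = n^2 - 8*n + 7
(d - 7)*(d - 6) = d^2 - 13*d + 42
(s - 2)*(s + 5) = s^2 + 3*s - 10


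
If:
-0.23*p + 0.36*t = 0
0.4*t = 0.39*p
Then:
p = 0.00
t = 0.00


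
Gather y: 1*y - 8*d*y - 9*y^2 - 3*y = -9*y^2 + y*(-8*d - 2)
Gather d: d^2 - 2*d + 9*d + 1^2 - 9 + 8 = d^2 + 7*d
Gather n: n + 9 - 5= n + 4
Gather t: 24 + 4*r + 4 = 4*r + 28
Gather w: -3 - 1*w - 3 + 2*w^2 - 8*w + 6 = 2*w^2 - 9*w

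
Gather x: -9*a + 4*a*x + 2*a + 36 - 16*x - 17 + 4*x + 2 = -7*a + x*(4*a - 12) + 21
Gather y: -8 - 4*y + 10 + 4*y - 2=0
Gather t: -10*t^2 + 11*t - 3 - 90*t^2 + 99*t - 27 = -100*t^2 + 110*t - 30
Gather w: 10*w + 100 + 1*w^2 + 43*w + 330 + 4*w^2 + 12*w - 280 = 5*w^2 + 65*w + 150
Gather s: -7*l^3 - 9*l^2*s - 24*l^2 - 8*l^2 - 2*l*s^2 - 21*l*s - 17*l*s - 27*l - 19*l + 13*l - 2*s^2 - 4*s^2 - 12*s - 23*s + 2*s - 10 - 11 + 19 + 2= -7*l^3 - 32*l^2 - 33*l + s^2*(-2*l - 6) + s*(-9*l^2 - 38*l - 33)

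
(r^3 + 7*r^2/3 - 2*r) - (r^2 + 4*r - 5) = r^3 + 4*r^2/3 - 6*r + 5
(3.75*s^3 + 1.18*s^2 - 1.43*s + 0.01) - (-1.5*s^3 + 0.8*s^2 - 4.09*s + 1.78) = 5.25*s^3 + 0.38*s^2 + 2.66*s - 1.77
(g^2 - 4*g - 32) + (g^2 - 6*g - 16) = 2*g^2 - 10*g - 48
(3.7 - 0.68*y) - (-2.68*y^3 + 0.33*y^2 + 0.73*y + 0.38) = 2.68*y^3 - 0.33*y^2 - 1.41*y + 3.32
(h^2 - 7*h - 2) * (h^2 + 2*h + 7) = h^4 - 5*h^3 - 9*h^2 - 53*h - 14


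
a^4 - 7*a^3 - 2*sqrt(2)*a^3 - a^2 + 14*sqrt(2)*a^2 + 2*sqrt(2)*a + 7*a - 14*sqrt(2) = (a - 7)*(a - 1)*(a + 1)*(a - 2*sqrt(2))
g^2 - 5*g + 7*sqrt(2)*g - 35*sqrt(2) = (g - 5)*(g + 7*sqrt(2))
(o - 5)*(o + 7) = o^2 + 2*o - 35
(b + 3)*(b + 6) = b^2 + 9*b + 18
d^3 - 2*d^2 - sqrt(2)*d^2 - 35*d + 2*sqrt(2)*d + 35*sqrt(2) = (d - 7)*(d + 5)*(d - sqrt(2))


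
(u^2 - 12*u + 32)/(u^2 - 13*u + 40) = (u - 4)/(u - 5)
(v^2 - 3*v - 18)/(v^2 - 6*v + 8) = (v^2 - 3*v - 18)/(v^2 - 6*v + 8)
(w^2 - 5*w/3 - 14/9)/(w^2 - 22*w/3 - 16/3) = (w - 7/3)/(w - 8)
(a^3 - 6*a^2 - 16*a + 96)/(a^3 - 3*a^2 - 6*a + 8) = (a^2 - 2*a - 24)/(a^2 + a - 2)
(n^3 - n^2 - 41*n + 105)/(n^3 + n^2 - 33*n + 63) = (n - 5)/(n - 3)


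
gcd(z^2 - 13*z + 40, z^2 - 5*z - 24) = z - 8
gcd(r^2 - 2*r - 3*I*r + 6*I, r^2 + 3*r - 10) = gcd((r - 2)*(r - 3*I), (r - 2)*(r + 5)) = r - 2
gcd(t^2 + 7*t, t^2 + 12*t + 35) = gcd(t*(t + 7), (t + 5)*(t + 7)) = t + 7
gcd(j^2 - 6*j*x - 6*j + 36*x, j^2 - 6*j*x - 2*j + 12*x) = -j + 6*x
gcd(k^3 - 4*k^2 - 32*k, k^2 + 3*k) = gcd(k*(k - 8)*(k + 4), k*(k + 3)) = k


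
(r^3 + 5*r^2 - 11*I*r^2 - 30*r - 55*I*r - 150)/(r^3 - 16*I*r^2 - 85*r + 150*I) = (r + 5)/(r - 5*I)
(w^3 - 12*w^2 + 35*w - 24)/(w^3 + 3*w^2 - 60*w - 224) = (w^2 - 4*w + 3)/(w^2 + 11*w + 28)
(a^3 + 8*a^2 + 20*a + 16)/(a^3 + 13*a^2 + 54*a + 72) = (a^2 + 4*a + 4)/(a^2 + 9*a + 18)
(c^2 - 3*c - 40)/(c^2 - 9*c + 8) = (c + 5)/(c - 1)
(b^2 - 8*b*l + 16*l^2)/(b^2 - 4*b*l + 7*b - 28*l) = (b - 4*l)/(b + 7)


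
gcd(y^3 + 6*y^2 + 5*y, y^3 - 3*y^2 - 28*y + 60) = y + 5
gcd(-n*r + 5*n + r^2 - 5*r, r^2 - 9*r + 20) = r - 5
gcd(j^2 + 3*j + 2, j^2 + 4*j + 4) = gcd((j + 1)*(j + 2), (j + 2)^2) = j + 2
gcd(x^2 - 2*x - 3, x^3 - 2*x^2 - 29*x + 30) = 1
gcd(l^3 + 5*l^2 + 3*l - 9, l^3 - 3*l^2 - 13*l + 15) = l^2 + 2*l - 3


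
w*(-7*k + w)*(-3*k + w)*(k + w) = 21*k^3*w + 11*k^2*w^2 - 9*k*w^3 + w^4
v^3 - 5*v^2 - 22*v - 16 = (v - 8)*(v + 1)*(v + 2)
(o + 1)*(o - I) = o^2 + o - I*o - I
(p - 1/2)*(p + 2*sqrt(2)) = p^2 - p/2 + 2*sqrt(2)*p - sqrt(2)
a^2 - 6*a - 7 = (a - 7)*(a + 1)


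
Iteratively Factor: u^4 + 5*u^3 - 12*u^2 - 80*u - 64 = (u + 4)*(u^3 + u^2 - 16*u - 16) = (u - 4)*(u + 4)*(u^2 + 5*u + 4) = (u - 4)*(u + 4)^2*(u + 1)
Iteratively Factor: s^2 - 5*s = (s)*(s - 5)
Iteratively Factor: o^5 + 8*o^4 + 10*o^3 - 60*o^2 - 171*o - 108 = (o + 3)*(o^4 + 5*o^3 - 5*o^2 - 45*o - 36) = (o + 3)*(o + 4)*(o^3 + o^2 - 9*o - 9) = (o + 3)^2*(o + 4)*(o^2 - 2*o - 3) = (o + 1)*(o + 3)^2*(o + 4)*(o - 3)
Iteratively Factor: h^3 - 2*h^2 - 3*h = (h - 3)*(h^2 + h) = h*(h - 3)*(h + 1)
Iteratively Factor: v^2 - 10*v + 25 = (v - 5)*(v - 5)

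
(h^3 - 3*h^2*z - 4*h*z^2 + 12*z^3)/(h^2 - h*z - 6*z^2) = h - 2*z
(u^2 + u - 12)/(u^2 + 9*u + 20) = (u - 3)/(u + 5)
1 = 1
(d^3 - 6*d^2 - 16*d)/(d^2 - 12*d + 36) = d*(d^2 - 6*d - 16)/(d^2 - 12*d + 36)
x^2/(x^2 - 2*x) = x/(x - 2)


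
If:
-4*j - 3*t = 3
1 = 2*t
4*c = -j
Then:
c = 9/32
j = -9/8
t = 1/2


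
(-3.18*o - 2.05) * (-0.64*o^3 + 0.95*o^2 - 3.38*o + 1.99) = 2.0352*o^4 - 1.709*o^3 + 8.8009*o^2 + 0.600799999999999*o - 4.0795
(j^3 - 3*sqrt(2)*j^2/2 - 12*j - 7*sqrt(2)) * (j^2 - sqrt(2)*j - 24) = j^5 - 5*sqrt(2)*j^4/2 - 33*j^3 + 41*sqrt(2)*j^2 + 302*j + 168*sqrt(2)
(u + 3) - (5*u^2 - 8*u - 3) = -5*u^2 + 9*u + 6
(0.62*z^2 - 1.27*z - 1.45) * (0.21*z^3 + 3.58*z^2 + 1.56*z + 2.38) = 0.1302*z^5 + 1.9529*z^4 - 3.8839*z^3 - 5.6966*z^2 - 5.2846*z - 3.451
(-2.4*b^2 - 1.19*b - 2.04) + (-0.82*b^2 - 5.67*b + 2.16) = -3.22*b^2 - 6.86*b + 0.12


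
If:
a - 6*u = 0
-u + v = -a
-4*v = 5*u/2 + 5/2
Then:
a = 6/7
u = 1/7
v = -5/7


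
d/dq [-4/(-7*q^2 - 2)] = -56*q/(7*q^2 + 2)^2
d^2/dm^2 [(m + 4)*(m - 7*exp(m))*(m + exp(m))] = -6*m^2*exp(m) - 28*m*exp(2*m) - 48*m*exp(m) + 6*m - 140*exp(2*m) - 60*exp(m) + 8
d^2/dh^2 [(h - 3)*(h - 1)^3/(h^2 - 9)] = 2*(h^3 + 9*h^2 + 27*h - 37)/(h^3 + 9*h^2 + 27*h + 27)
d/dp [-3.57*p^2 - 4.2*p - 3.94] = -7.14*p - 4.2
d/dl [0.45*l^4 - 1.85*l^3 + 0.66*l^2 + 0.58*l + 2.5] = 1.8*l^3 - 5.55*l^2 + 1.32*l + 0.58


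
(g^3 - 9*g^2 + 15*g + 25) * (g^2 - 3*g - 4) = g^5 - 12*g^4 + 38*g^3 + 16*g^2 - 135*g - 100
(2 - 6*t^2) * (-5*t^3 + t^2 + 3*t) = 30*t^5 - 6*t^4 - 28*t^3 + 2*t^2 + 6*t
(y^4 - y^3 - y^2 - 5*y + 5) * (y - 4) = y^5 - 5*y^4 + 3*y^3 - y^2 + 25*y - 20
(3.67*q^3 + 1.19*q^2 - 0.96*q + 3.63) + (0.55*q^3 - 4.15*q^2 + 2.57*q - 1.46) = 4.22*q^3 - 2.96*q^2 + 1.61*q + 2.17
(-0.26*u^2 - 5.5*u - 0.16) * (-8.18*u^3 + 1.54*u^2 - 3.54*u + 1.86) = 2.1268*u^5 + 44.5896*u^4 - 6.2408*u^3 + 18.74*u^2 - 9.6636*u - 0.2976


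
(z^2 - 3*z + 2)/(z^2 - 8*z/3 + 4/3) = 3*(z - 1)/(3*z - 2)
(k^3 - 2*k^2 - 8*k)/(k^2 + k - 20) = k*(k + 2)/(k + 5)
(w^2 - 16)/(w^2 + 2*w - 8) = (w - 4)/(w - 2)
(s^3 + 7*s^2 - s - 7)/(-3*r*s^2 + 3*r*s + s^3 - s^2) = (-s^2 - 8*s - 7)/(s*(3*r - s))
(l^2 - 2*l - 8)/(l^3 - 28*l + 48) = (l + 2)/(l^2 + 4*l - 12)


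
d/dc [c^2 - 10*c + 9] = 2*c - 10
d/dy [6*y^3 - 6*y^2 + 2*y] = 18*y^2 - 12*y + 2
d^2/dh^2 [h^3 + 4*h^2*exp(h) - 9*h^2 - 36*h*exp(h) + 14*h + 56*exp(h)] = 4*h^2*exp(h) - 20*h*exp(h) + 6*h - 8*exp(h) - 18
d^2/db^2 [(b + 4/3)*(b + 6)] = 2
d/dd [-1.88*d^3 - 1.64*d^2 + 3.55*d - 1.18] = -5.64*d^2 - 3.28*d + 3.55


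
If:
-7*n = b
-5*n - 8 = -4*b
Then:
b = 56/33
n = -8/33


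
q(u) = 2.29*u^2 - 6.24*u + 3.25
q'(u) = 4.58*u - 6.24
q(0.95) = -0.61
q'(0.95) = -1.89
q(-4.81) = 86.25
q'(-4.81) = -28.27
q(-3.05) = 43.58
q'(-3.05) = -20.21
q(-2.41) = 31.59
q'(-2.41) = -17.28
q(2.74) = 3.34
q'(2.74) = 6.31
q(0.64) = 0.19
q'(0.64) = -3.31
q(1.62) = -0.85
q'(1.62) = 1.18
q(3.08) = 5.75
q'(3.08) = 7.87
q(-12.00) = 407.89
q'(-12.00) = -61.20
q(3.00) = 5.14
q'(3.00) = 7.50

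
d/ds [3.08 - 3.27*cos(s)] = 3.27*sin(s)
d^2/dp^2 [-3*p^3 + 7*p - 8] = -18*p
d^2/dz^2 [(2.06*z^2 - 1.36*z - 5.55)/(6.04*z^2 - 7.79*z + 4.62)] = (94.6226399999998*z^3 - 1559.740608*z^2 + 1794.521448*z - 373.803558)/(220.348864*z^6 - 852.574992*z^5 + 1605.230868*z^4 - 1776.999491*z^3 + 1227.842154*z^2 - 498.818628*z + 98.611128)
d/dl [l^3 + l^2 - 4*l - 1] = 3*l^2 + 2*l - 4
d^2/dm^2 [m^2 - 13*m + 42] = 2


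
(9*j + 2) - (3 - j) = 10*j - 1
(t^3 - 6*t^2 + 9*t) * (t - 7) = t^4 - 13*t^3 + 51*t^2 - 63*t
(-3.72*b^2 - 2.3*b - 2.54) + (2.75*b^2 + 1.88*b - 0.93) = -0.97*b^2 - 0.42*b - 3.47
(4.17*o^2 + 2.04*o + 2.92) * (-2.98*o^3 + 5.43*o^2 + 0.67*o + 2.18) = -12.4266*o^5 + 16.5639*o^4 + 5.1695*o^3 + 26.313*o^2 + 6.4036*o + 6.3656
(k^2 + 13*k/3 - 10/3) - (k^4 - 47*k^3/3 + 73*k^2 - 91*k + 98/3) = -k^4 + 47*k^3/3 - 72*k^2 + 286*k/3 - 36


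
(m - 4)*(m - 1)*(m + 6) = m^3 + m^2 - 26*m + 24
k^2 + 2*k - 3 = (k - 1)*(k + 3)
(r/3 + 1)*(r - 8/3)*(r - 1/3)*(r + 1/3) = r^4/3 + r^3/9 - 73*r^2/27 - r/81 + 8/27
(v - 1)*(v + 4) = v^2 + 3*v - 4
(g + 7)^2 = g^2 + 14*g + 49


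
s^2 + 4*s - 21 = (s - 3)*(s + 7)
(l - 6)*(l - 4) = l^2 - 10*l + 24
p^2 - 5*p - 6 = (p - 6)*(p + 1)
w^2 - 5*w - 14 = (w - 7)*(w + 2)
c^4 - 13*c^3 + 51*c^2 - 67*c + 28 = (c - 7)*(c - 4)*(c - 1)^2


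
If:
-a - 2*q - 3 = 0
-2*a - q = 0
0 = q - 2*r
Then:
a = 1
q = -2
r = -1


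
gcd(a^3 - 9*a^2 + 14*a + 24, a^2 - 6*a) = a - 6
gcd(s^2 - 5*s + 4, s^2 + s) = 1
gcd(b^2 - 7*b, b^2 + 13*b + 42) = 1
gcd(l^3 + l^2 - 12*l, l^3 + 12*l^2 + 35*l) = l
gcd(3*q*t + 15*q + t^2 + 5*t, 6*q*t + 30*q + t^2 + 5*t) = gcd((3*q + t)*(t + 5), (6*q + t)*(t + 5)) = t + 5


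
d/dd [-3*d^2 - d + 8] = -6*d - 1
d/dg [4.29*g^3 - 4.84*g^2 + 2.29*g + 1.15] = 12.87*g^2 - 9.68*g + 2.29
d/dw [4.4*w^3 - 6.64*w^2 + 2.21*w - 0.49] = 13.2*w^2 - 13.28*w + 2.21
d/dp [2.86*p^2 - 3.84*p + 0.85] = 5.72*p - 3.84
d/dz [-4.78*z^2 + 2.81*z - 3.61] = 2.81 - 9.56*z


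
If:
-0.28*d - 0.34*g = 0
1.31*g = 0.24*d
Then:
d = 0.00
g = 0.00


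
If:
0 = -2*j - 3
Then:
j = -3/2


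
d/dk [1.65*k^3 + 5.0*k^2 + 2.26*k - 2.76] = 4.95*k^2 + 10.0*k + 2.26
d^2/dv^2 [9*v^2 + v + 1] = 18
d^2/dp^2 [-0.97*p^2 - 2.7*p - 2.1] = -1.94000000000000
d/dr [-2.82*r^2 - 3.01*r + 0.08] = -5.64*r - 3.01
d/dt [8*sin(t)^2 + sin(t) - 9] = (16*sin(t) + 1)*cos(t)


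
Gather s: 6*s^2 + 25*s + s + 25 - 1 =6*s^2 + 26*s + 24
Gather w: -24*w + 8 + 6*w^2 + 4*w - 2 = 6*w^2 - 20*w + 6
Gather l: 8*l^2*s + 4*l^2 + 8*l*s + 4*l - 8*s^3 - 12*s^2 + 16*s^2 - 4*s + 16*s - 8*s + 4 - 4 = l^2*(8*s + 4) + l*(8*s + 4) - 8*s^3 + 4*s^2 + 4*s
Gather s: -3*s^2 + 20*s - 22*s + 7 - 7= -3*s^2 - 2*s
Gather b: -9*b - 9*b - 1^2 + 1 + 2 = 2 - 18*b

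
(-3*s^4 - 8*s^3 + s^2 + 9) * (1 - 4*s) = 12*s^5 + 29*s^4 - 12*s^3 + s^2 - 36*s + 9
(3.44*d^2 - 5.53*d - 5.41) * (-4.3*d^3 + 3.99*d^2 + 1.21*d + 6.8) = -14.792*d^5 + 37.5046*d^4 + 5.36069999999999*d^3 - 4.8852*d^2 - 44.1501*d - 36.788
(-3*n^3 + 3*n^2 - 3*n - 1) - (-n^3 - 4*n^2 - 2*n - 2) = -2*n^3 + 7*n^2 - n + 1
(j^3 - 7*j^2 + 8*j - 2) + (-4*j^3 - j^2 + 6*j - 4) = -3*j^3 - 8*j^2 + 14*j - 6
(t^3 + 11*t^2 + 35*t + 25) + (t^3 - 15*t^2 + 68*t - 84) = 2*t^3 - 4*t^2 + 103*t - 59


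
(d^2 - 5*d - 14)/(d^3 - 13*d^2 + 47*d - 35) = (d + 2)/(d^2 - 6*d + 5)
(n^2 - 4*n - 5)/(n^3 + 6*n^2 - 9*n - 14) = (n - 5)/(n^2 + 5*n - 14)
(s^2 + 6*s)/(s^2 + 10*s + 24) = s/(s + 4)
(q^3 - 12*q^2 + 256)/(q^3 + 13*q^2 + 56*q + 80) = (q^2 - 16*q + 64)/(q^2 + 9*q + 20)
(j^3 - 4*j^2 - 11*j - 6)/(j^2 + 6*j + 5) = (j^2 - 5*j - 6)/(j + 5)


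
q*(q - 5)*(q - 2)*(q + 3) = q^4 - 4*q^3 - 11*q^2 + 30*q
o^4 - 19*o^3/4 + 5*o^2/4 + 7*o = o*(o - 4)*(o - 7/4)*(o + 1)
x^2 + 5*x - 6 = (x - 1)*(x + 6)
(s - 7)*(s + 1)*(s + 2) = s^3 - 4*s^2 - 19*s - 14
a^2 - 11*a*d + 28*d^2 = (a - 7*d)*(a - 4*d)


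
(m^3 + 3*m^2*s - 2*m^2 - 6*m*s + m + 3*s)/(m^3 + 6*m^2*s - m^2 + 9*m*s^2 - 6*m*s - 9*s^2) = (m - 1)/(m + 3*s)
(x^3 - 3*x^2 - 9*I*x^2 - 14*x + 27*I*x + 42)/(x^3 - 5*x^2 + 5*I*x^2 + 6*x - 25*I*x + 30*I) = (x^2 - 9*I*x - 14)/(x^2 + x*(-2 + 5*I) - 10*I)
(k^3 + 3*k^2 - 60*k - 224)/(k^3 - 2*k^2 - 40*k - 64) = (k + 7)/(k + 2)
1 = 1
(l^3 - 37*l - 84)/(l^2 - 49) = (l^2 + 7*l + 12)/(l + 7)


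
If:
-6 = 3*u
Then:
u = -2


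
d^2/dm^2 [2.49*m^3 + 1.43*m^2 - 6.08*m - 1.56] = 14.94*m + 2.86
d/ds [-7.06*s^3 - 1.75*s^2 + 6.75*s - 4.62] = -21.18*s^2 - 3.5*s + 6.75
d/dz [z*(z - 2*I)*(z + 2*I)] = 3*z^2 + 4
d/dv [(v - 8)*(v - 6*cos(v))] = v + (v - 8)*(6*sin(v) + 1) - 6*cos(v)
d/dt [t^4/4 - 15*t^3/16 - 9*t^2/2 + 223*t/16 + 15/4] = t^3 - 45*t^2/16 - 9*t + 223/16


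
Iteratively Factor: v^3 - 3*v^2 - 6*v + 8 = (v - 1)*(v^2 - 2*v - 8) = (v - 1)*(v + 2)*(v - 4)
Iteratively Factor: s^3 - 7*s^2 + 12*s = (s - 4)*(s^2 - 3*s) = (s - 4)*(s - 3)*(s)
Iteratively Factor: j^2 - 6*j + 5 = (j - 1)*(j - 5)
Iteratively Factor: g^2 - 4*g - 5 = (g - 5)*(g + 1)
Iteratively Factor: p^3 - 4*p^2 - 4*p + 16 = (p - 4)*(p^2 - 4) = (p - 4)*(p + 2)*(p - 2)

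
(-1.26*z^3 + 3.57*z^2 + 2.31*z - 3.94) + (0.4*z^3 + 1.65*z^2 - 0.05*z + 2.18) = -0.86*z^3 + 5.22*z^2 + 2.26*z - 1.76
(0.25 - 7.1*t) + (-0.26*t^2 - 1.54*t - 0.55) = -0.26*t^2 - 8.64*t - 0.3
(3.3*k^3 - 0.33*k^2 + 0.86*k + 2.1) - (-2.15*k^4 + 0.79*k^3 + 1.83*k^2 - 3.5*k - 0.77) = 2.15*k^4 + 2.51*k^3 - 2.16*k^2 + 4.36*k + 2.87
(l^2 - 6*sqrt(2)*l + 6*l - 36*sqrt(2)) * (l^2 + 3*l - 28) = l^4 - 6*sqrt(2)*l^3 + 9*l^3 - 54*sqrt(2)*l^2 - 10*l^2 - 168*l + 60*sqrt(2)*l + 1008*sqrt(2)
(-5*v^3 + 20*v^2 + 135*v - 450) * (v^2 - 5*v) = -5*v^5 + 45*v^4 + 35*v^3 - 1125*v^2 + 2250*v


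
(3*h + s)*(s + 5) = 3*h*s + 15*h + s^2 + 5*s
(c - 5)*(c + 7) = c^2 + 2*c - 35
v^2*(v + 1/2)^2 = v^4 + v^3 + v^2/4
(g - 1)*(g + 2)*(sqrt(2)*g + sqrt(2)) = sqrt(2)*g^3 + 2*sqrt(2)*g^2 - sqrt(2)*g - 2*sqrt(2)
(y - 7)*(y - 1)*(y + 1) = y^3 - 7*y^2 - y + 7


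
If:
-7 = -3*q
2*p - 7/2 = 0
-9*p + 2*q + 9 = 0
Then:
No Solution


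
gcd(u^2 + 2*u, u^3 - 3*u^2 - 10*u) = u^2 + 2*u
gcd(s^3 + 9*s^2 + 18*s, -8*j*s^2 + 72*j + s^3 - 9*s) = s + 3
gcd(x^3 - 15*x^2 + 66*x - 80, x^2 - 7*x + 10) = x^2 - 7*x + 10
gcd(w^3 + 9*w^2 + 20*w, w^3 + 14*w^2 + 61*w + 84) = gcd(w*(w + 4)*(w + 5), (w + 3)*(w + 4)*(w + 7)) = w + 4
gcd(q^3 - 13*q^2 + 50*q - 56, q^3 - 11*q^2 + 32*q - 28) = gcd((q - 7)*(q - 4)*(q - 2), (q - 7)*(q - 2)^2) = q^2 - 9*q + 14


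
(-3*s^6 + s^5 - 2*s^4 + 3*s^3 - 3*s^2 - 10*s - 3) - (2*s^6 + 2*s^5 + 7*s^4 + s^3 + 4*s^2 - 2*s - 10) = -5*s^6 - s^5 - 9*s^4 + 2*s^3 - 7*s^2 - 8*s + 7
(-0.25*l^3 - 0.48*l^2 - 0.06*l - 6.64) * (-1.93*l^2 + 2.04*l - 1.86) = 0.4825*l^5 + 0.4164*l^4 - 0.3984*l^3 + 13.5856*l^2 - 13.434*l + 12.3504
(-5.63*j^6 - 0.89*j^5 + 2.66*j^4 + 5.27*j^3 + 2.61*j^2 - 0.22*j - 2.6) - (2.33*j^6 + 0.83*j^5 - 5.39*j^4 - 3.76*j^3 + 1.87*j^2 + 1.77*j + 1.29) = -7.96*j^6 - 1.72*j^5 + 8.05*j^4 + 9.03*j^3 + 0.74*j^2 - 1.99*j - 3.89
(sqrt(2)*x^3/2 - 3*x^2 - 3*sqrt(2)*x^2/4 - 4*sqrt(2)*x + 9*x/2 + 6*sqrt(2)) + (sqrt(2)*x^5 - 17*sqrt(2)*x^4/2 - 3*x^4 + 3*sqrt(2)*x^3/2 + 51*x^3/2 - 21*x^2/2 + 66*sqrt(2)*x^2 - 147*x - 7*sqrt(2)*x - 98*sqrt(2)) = sqrt(2)*x^5 - 17*sqrt(2)*x^4/2 - 3*x^4 + 2*sqrt(2)*x^3 + 51*x^3/2 - 27*x^2/2 + 261*sqrt(2)*x^2/4 - 285*x/2 - 11*sqrt(2)*x - 92*sqrt(2)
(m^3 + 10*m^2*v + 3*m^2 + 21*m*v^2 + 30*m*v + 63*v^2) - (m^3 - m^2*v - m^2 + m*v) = 11*m^2*v + 4*m^2 + 21*m*v^2 + 29*m*v + 63*v^2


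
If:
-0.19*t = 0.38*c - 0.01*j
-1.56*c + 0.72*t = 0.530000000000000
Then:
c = 0.461538461538462*t - 0.33974358974359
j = 36.5384615384615*t - 12.9102564102564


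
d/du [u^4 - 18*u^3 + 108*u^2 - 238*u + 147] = 4*u^3 - 54*u^2 + 216*u - 238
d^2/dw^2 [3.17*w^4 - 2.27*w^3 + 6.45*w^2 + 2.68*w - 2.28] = 38.04*w^2 - 13.62*w + 12.9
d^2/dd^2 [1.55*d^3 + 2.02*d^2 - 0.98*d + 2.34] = 9.3*d + 4.04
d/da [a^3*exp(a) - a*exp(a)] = (a^3 + 3*a^2 - a - 1)*exp(a)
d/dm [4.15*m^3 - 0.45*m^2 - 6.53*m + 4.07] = 12.45*m^2 - 0.9*m - 6.53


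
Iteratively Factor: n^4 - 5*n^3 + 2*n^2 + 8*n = (n - 2)*(n^3 - 3*n^2 - 4*n) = (n - 2)*(n + 1)*(n^2 - 4*n) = n*(n - 2)*(n + 1)*(n - 4)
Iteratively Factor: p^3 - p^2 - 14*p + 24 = (p - 2)*(p^2 + p - 12) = (p - 3)*(p - 2)*(p + 4)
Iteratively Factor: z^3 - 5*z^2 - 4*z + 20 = (z - 2)*(z^2 - 3*z - 10) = (z - 5)*(z - 2)*(z + 2)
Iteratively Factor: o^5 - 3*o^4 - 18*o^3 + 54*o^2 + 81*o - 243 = (o - 3)*(o^4 - 18*o^2 + 81) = (o - 3)^2*(o^3 + 3*o^2 - 9*o - 27) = (o - 3)^3*(o^2 + 6*o + 9) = (o - 3)^3*(o + 3)*(o + 3)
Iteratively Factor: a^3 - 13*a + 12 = (a - 3)*(a^2 + 3*a - 4) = (a - 3)*(a - 1)*(a + 4)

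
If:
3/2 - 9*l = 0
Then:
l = 1/6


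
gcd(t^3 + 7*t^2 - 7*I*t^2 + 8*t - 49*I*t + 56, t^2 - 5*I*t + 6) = t + I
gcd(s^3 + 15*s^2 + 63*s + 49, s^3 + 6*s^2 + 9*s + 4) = s + 1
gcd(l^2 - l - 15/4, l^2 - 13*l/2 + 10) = l - 5/2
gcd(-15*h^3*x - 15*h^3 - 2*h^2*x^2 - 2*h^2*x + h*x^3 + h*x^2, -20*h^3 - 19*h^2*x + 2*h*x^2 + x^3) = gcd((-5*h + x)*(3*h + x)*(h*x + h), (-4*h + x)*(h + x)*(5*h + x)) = 1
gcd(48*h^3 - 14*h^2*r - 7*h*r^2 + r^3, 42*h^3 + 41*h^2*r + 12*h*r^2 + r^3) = 3*h + r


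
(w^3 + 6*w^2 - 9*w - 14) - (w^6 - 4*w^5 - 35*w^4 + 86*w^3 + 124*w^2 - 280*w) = -w^6 + 4*w^5 + 35*w^4 - 85*w^3 - 118*w^2 + 271*w - 14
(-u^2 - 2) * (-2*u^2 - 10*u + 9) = 2*u^4 + 10*u^3 - 5*u^2 + 20*u - 18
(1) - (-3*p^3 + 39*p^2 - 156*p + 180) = 3*p^3 - 39*p^2 + 156*p - 179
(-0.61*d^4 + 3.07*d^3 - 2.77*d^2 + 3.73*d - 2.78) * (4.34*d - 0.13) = -2.6474*d^5 + 13.4031*d^4 - 12.4209*d^3 + 16.5483*d^2 - 12.5501*d + 0.3614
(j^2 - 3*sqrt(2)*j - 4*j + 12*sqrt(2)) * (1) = j^2 - 3*sqrt(2)*j - 4*j + 12*sqrt(2)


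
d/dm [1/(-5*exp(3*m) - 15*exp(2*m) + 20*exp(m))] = (3*exp(2*m) + 6*exp(m) - 4)*exp(-m)/(5*(exp(2*m) + 3*exp(m) - 4)^2)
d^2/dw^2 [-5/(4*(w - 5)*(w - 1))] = 5*(-(w - 5)^2 - (w - 5)*(w - 1) - (w - 1)^2)/(2*(w - 5)^3*(w - 1)^3)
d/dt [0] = 0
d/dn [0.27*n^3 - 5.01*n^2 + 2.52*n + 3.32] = 0.81*n^2 - 10.02*n + 2.52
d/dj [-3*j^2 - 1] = -6*j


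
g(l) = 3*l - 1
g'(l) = 3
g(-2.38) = -8.14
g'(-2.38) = 3.00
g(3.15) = 8.45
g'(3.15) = 3.00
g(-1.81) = -6.43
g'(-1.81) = 3.00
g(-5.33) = -16.99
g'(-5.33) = 3.00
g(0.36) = 0.08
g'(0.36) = 3.00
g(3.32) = 8.96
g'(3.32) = 3.00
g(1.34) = 3.02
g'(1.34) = 3.00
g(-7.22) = -22.66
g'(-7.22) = 3.00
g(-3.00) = -10.00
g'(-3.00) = 3.00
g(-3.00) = -10.00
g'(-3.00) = 3.00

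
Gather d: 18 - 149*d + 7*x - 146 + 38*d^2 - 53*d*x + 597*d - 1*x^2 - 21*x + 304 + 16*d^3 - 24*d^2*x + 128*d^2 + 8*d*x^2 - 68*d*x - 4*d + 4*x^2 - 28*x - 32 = 16*d^3 + d^2*(166 - 24*x) + d*(8*x^2 - 121*x + 444) + 3*x^2 - 42*x + 144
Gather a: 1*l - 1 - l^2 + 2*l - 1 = -l^2 + 3*l - 2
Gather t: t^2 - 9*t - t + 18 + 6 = t^2 - 10*t + 24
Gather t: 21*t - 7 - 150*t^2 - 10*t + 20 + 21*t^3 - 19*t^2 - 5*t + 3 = 21*t^3 - 169*t^2 + 6*t + 16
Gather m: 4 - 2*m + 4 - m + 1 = 9 - 3*m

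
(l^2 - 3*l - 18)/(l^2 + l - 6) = (l - 6)/(l - 2)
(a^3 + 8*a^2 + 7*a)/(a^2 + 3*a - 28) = a*(a + 1)/(a - 4)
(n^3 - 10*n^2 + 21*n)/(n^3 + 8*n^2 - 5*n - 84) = n*(n - 7)/(n^2 + 11*n + 28)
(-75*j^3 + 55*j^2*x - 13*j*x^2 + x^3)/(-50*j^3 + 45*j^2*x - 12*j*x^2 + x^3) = (-3*j + x)/(-2*j + x)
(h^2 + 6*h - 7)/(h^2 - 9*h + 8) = (h + 7)/(h - 8)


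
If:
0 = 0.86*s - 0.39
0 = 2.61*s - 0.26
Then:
No Solution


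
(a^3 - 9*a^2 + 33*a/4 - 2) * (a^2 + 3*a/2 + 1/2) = a^5 - 15*a^4/2 - 19*a^3/4 + 47*a^2/8 + 9*a/8 - 1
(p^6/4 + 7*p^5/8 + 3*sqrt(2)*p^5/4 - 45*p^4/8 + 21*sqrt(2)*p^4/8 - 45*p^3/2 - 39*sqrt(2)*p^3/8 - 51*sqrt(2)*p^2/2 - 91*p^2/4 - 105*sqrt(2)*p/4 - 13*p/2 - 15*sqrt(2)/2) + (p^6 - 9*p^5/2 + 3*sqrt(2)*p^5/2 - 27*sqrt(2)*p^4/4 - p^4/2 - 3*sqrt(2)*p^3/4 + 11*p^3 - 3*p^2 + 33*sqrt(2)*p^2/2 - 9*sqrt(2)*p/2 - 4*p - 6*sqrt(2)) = 5*p^6/4 - 29*p^5/8 + 9*sqrt(2)*p^5/4 - 49*p^4/8 - 33*sqrt(2)*p^4/8 - 23*p^3/2 - 45*sqrt(2)*p^3/8 - 103*p^2/4 - 9*sqrt(2)*p^2 - 123*sqrt(2)*p/4 - 21*p/2 - 27*sqrt(2)/2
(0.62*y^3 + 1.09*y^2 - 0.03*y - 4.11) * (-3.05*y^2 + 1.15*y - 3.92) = -1.891*y^5 - 2.6115*y^4 - 1.0854*y^3 + 8.2282*y^2 - 4.6089*y + 16.1112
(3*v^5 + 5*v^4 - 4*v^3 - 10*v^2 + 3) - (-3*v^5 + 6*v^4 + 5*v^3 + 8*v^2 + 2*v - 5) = 6*v^5 - v^4 - 9*v^3 - 18*v^2 - 2*v + 8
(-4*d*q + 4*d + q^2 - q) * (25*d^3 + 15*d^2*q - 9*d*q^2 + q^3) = -100*d^4*q + 100*d^4 - 35*d^3*q^2 + 35*d^3*q + 51*d^2*q^3 - 51*d^2*q^2 - 13*d*q^4 + 13*d*q^3 + q^5 - q^4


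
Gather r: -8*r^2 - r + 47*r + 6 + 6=-8*r^2 + 46*r + 12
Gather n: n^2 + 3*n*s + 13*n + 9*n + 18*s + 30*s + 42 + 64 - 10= n^2 + n*(3*s + 22) + 48*s + 96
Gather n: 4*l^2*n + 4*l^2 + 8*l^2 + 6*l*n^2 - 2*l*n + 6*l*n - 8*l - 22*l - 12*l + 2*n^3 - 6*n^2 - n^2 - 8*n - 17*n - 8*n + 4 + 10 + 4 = 12*l^2 - 42*l + 2*n^3 + n^2*(6*l - 7) + n*(4*l^2 + 4*l - 33) + 18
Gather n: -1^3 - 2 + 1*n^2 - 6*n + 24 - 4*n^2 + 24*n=-3*n^2 + 18*n + 21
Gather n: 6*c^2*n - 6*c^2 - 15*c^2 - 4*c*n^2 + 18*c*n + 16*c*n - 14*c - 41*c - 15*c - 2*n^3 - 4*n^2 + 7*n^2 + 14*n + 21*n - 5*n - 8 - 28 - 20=-21*c^2 - 70*c - 2*n^3 + n^2*(3 - 4*c) + n*(6*c^2 + 34*c + 30) - 56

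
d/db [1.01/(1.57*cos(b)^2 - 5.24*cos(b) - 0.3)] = (3.1714*cos(b) - 5.2924)*sin(b)/(-1.57*cos(b)^2 + 5.24*cos(b) + 0.3)^2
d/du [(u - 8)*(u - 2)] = 2*u - 10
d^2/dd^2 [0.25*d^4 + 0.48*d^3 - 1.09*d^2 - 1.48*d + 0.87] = 3.0*d^2 + 2.88*d - 2.18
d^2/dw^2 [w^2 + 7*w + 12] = 2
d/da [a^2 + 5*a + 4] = 2*a + 5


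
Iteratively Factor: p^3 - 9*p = (p)*(p^2 - 9) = p*(p + 3)*(p - 3)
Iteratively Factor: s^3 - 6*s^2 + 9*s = (s - 3)*(s^2 - 3*s) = s*(s - 3)*(s - 3)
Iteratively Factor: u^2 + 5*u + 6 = (u + 2)*(u + 3)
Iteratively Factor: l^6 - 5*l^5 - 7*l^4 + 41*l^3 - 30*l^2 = (l + 3)*(l^5 - 8*l^4 + 17*l^3 - 10*l^2) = (l - 5)*(l + 3)*(l^4 - 3*l^3 + 2*l^2) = l*(l - 5)*(l + 3)*(l^3 - 3*l^2 + 2*l) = l*(l - 5)*(l - 2)*(l + 3)*(l^2 - l) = l^2*(l - 5)*(l - 2)*(l + 3)*(l - 1)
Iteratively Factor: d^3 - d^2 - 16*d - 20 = (d + 2)*(d^2 - 3*d - 10) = (d - 5)*(d + 2)*(d + 2)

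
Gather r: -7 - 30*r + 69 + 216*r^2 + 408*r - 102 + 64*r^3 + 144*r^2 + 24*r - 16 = 64*r^3 + 360*r^2 + 402*r - 56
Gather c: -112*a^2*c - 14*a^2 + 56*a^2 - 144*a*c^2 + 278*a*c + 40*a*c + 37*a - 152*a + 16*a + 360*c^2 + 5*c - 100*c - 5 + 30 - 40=42*a^2 - 99*a + c^2*(360 - 144*a) + c*(-112*a^2 + 318*a - 95) - 15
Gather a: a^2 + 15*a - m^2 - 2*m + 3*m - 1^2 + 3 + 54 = a^2 + 15*a - m^2 + m + 56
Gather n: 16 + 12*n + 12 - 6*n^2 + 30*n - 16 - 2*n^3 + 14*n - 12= -2*n^3 - 6*n^2 + 56*n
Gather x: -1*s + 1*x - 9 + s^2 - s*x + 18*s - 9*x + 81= s^2 + 17*s + x*(-s - 8) + 72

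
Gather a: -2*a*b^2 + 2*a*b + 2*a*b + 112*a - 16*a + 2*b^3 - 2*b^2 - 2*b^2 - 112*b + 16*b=a*(-2*b^2 + 4*b + 96) + 2*b^3 - 4*b^2 - 96*b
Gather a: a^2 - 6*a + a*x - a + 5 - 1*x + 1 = a^2 + a*(x - 7) - x + 6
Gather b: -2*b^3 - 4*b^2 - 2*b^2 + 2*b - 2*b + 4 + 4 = -2*b^3 - 6*b^2 + 8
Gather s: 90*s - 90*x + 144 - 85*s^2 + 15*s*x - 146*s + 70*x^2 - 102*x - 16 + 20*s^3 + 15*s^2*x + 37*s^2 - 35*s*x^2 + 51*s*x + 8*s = 20*s^3 + s^2*(15*x - 48) + s*(-35*x^2 + 66*x - 48) + 70*x^2 - 192*x + 128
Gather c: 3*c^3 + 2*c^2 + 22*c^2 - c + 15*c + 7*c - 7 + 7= 3*c^3 + 24*c^2 + 21*c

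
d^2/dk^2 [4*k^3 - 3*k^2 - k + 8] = 24*k - 6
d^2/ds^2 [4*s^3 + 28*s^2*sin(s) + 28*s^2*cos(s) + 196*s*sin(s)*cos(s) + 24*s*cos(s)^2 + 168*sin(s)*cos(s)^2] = -28*sqrt(2)*s^2*sin(s + pi/4) - 392*s*sin(2*s) - 48*s*cos(2*s) + 112*sqrt(2)*s*cos(s + pi/4) + 24*s + 14*sin(s) - 48*sin(2*s) - 378*sin(3*s) + 56*cos(s) + 392*cos(2*s)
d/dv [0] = 0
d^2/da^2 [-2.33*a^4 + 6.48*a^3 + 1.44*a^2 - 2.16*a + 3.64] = -27.96*a^2 + 38.88*a + 2.88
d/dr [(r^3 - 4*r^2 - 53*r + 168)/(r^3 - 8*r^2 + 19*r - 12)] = 4*(-r^2 + 30*r - 71)/(r^4 - 10*r^3 + 33*r^2 - 40*r + 16)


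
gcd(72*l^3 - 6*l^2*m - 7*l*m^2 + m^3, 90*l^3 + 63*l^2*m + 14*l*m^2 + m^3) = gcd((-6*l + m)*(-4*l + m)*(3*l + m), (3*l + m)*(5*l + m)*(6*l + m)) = 3*l + m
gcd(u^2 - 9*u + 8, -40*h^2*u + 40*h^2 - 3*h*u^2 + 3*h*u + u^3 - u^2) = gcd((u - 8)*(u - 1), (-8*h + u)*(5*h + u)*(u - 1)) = u - 1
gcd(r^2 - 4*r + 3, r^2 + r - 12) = r - 3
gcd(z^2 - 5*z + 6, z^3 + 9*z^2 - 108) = z - 3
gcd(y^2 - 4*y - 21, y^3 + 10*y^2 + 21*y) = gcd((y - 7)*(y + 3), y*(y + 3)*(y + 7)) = y + 3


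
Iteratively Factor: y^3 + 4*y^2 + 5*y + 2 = (y + 1)*(y^2 + 3*y + 2) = (y + 1)^2*(y + 2)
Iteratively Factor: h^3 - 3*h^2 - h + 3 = (h - 3)*(h^2 - 1) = (h - 3)*(h + 1)*(h - 1)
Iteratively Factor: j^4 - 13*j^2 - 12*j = (j)*(j^3 - 13*j - 12) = j*(j - 4)*(j^2 + 4*j + 3) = j*(j - 4)*(j + 3)*(j + 1)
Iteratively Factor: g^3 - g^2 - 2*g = (g)*(g^2 - g - 2) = g*(g - 2)*(g + 1)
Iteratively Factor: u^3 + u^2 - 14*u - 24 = (u + 2)*(u^2 - u - 12) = (u - 4)*(u + 2)*(u + 3)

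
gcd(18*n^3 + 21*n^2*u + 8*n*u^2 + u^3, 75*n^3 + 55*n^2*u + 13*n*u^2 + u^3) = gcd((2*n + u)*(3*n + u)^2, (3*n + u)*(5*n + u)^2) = 3*n + u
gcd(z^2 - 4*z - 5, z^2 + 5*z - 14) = 1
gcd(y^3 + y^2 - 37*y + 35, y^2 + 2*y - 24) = 1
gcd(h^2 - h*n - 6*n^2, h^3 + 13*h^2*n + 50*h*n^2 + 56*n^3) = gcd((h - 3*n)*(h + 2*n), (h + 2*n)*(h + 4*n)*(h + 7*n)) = h + 2*n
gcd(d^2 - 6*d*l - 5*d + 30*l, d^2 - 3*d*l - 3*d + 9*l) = 1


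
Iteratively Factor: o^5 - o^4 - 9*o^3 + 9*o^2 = (o)*(o^4 - o^3 - 9*o^2 + 9*o) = o*(o + 3)*(o^3 - 4*o^2 + 3*o) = o*(o - 3)*(o + 3)*(o^2 - o) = o^2*(o - 3)*(o + 3)*(o - 1)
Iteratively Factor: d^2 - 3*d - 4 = (d - 4)*(d + 1)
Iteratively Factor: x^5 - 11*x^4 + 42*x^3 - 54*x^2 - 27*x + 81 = (x - 3)*(x^4 - 8*x^3 + 18*x^2 - 27) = (x - 3)^2*(x^3 - 5*x^2 + 3*x + 9) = (x - 3)^3*(x^2 - 2*x - 3) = (x - 3)^3*(x + 1)*(x - 3)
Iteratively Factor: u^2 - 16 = (u + 4)*(u - 4)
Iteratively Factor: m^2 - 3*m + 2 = (m - 2)*(m - 1)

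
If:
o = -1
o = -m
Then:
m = 1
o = -1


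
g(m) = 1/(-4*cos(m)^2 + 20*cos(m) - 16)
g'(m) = (-8*sin(m)*cos(m) + 20*sin(m))/(-4*cos(m)^2 + 20*cos(m) - 16)^2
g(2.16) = -0.04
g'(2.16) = 0.03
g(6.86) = -0.49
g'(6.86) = 1.73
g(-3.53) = -0.03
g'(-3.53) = 0.01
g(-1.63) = -0.06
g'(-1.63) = -0.07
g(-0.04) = -104.15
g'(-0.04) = -5208.33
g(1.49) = -0.07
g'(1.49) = 0.09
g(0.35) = -1.35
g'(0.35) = 7.77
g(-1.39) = -0.08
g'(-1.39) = -0.12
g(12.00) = -0.51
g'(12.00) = -1.83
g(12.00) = -0.51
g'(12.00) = -1.83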